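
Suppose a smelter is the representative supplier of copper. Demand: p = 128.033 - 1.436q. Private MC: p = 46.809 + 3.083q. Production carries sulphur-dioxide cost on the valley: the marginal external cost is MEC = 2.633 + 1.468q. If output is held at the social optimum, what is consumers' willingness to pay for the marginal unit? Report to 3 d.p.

P = 109.183

Social marginal cost = private MC + MEC = 49.442 + 4.551q.
Set SMC = demand: 49.442 + 4.551q = 128.033 - 1.436q → q* = 13.1269.
Consumer price on the demand curve at q*: 128.033 − 1.436×13.1269 = 109.1828.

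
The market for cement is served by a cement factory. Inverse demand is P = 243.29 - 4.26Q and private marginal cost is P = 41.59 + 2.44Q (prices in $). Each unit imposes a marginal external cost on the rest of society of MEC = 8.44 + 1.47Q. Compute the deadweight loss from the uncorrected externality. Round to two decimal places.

DWL = $169.93

Market equilibrium (private): 41.59 + 2.44Q = 243.29 - 4.26Q → Q_m = 30.1045.
Social marginal cost = private MC + MEC = 50.03 + 3.91Q.
Set SMC = demand: 50.03 + 3.91Q = 243.29 - 4.26Q → Q* = 23.6548.
The loss is the area between SMC and demand from Q* to Q_m; with linear curves that's a triangle of height MEC(Q_m).
DWL = ½ × 6.4497 × 52.6936 = 169.9290.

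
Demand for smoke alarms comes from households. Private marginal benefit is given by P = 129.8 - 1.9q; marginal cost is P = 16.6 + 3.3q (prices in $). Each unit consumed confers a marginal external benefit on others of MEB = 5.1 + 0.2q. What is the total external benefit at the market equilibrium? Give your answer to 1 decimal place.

$158.4

Market equilibrium (private): 16.6 + 3.3q = 129.8 - 1.9q → q_m = 21.7692.
Total external benefit = ∫₀^{q_m} (5.1 + 0.2q) dq = 5.1×21.7692 + ½×0.2×21.7692² = 158.4127.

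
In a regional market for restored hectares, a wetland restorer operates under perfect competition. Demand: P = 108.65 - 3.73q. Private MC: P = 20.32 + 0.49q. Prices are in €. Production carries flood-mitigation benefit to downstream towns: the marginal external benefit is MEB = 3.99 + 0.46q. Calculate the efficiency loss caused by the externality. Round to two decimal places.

Market equilibrium (private): 20.32 + 0.49q = 108.65 - 3.73q → q_m = 20.9313.
Social marginal cost = private MC − MEB = 16.33 + 0.03q.
Set SMC = demand: 16.33 + 0.03q = 108.65 - 3.73q → q* = 24.5532.
Height of the DWL triangle at q_m is demand(q_m) − SMC(q_m) = MEB(q_m) = 13.6184.
DWL = ½ × 3.6219 × 13.6184 = 24.6622.

DWL = €24.66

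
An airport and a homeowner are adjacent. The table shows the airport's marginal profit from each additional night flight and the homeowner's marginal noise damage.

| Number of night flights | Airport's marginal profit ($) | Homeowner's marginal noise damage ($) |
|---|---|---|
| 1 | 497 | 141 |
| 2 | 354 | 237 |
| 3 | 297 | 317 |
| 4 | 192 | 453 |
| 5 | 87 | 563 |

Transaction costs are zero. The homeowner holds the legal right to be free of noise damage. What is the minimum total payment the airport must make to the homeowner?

Efficient level: marginal profit ≥ marginal noise damage through level 2, so k* = 2.
With the homeowner holding the right, the airport must at least compensate total damage at k*: 141 + 237 = 378.

$378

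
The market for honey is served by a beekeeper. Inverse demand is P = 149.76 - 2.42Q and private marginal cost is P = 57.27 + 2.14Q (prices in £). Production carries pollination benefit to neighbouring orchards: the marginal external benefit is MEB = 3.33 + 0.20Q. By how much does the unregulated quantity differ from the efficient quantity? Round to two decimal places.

1.69 units

Market equilibrium (private): 57.27 + 2.14Q = 149.76 - 2.42Q → Q_m = 20.2829.
Social marginal cost = private MC − MEB = 53.94 + 1.94Q.
Set SMC = demand: 53.94 + 1.94Q = 149.76 - 2.42Q → Q* = 21.9771.
Gap = |20.2829 − 21.9771| = 1.6942.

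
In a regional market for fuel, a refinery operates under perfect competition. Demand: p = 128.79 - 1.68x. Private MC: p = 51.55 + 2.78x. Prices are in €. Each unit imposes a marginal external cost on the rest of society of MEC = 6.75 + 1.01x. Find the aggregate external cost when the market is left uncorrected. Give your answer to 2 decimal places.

€268.36

Market equilibrium (private): 51.55 + 2.78x = 128.79 - 1.68x → x_m = 17.3184.
Total external cost = ∫₀^{x_m} (6.75 + 1.01x) dx = 6.75×17.3184 + ½×1.01×17.3184² = 268.3623.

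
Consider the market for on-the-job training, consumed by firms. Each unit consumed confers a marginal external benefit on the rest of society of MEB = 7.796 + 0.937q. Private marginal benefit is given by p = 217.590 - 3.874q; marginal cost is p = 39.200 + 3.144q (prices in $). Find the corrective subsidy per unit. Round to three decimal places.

Social marginal benefit = demand + MEB = 225.386 - 2.937q.
Set SMB = MC: 225.386 - 2.937q = 39.200 + 3.144q → q* = 30.6177.
The Pigouvian subsidy equals MEB at q*: 7.796 + 0.937×30.6177 = 36.4848.

subsidy = $36.485 per unit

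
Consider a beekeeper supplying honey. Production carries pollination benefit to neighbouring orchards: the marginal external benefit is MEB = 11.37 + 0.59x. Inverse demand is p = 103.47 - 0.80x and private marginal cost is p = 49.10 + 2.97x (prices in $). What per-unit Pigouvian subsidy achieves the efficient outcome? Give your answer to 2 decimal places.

subsidy = $23.57 per unit

Social marginal cost = private MC − MEB = 37.73 + 2.38x.
Set SMC = demand: 37.73 + 2.38x = 103.47 - 0.80x → x* = 20.6730.
The Pigouvian subsidy equals MEB at x*: 11.37 + 0.59×20.6730 = 23.5671.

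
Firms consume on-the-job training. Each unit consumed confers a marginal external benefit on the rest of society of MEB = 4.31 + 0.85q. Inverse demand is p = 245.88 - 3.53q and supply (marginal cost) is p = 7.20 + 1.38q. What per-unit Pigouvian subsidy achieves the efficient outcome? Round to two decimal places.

Social marginal benefit = demand + MEB = 250.19 - 2.68q.
Set SMB = MC: 250.19 - 2.68q = 7.20 + 1.38q → q* = 59.8498.
The Pigouvian subsidy equals MEB at q*: 4.31 + 0.85×59.8498 = 55.1823.

subsidy = 55.18 per unit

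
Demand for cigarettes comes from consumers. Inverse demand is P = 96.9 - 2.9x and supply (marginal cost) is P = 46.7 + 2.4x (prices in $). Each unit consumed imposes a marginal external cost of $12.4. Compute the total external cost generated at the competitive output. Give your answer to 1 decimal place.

Market equilibrium (private): 46.7 + 2.4x = 96.9 - 2.9x → x_m = 9.4717.
Total external cost = MEC × x_m = 12.4 × 9.4717 = 117.4491.

$117.4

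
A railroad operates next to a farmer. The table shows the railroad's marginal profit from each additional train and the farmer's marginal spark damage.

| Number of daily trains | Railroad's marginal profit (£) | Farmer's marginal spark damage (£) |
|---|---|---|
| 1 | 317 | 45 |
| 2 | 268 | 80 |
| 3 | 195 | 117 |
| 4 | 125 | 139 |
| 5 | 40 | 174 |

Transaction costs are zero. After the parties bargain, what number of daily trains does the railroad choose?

3

Bargaining reaches the level where marginal profit last exceeds marginal spark damage.
That holds through level 3 (195 ≥ 117) but not at 4 (125 < 139).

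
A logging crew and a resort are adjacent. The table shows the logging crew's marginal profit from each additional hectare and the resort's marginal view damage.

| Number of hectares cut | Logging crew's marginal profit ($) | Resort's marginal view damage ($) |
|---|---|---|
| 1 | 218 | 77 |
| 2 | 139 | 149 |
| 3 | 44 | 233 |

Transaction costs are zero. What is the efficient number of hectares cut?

Bargaining reaches the level where marginal profit last exceeds marginal view damage.
That holds through level 1 (218 ≥ 77) but not at 2 (139 < 149).

1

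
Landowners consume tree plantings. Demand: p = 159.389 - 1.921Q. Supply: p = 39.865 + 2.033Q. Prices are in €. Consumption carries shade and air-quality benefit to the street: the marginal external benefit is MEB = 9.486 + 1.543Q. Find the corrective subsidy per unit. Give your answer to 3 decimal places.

Social marginal benefit = demand + MEB = 168.875 - 0.378Q.
Set SMB = MC: 168.875 - 0.378Q = 39.865 + 2.033Q → Q* = 53.5089.
The Pigouvian subsidy equals MEB at Q*: 9.486 + 1.543×53.5089 = 92.0502.

subsidy = €92.050 per unit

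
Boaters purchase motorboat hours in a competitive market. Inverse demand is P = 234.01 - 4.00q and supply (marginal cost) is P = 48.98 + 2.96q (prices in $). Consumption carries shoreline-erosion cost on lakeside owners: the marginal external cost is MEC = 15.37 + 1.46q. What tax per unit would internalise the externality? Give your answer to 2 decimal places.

tax = $44.79 per unit

Social marginal benefit = demand − MEC = 218.64 - 5.46q.
Set SMB = MC: 218.64 - 5.46q = 48.98 + 2.96q → q* = 20.1496.
The Pigouvian tax equals MEC at q*: 15.37 + 1.46×20.1496 = 44.7884.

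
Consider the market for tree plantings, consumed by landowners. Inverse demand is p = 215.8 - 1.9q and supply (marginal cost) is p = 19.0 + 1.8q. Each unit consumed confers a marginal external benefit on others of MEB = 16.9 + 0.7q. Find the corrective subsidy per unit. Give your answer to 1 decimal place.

subsidy = 66.8 per unit

Social marginal benefit = demand + MEB = 232.7 - 1.2q.
Set SMB = MC: 232.7 - 1.2q = 19.0 + 1.8q → q* = 71.2333.
The Pigouvian subsidy equals MEB at q*: 16.9 + 0.7×71.2333 = 66.7633.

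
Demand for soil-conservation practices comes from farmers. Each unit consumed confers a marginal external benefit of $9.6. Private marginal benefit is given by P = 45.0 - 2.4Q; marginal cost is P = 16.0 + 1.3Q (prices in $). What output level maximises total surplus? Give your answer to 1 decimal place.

Social marginal benefit = demand + MEB = 54.6 - 2.4Q.
Set SMB = MC: 54.6 - 2.4Q = 16.0 + 1.3Q → Q* = 10.4324.

Q* = 10.4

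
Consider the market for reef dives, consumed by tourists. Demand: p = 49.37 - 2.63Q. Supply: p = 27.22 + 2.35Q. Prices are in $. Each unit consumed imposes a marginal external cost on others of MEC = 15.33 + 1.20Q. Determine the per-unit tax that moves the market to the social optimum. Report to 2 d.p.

Social marginal benefit = demand − MEC = 34.04 - 3.83Q.
Set SMB = MC: 34.04 - 3.83Q = 27.22 + 2.35Q → Q* = 1.1036.
The Pigouvian tax equals MEC at Q*: 15.33 + 1.20×1.1036 = 16.6543.

tax = $16.65 per unit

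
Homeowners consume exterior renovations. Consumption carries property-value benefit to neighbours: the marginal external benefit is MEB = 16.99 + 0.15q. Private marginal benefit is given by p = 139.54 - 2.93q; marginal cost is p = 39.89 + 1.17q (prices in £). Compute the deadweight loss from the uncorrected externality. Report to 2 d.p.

Market equilibrium (private): 39.89 + 1.17q = 139.54 - 2.93q → q_m = 24.3049.
Social marginal benefit = demand + MEB = 156.53 - 2.78q.
Set SMB = MC: 156.53 - 2.78q = 39.89 + 1.17q → q* = 29.5291.
Height of the DWL triangle at q_m is SMB(q_m) − MC(q_m) = MEB(q_m) = 20.6357.
DWL = ½ × 5.2242 × 20.6357 = 53.9025.

DWL = £53.90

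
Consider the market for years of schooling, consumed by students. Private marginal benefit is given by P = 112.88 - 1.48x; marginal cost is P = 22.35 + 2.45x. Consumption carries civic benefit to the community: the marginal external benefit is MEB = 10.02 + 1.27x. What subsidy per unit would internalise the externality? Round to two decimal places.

Social marginal benefit = demand + MEB = 122.90 - 0.21x.
Set SMB = MC: 122.90 - 0.21x = 22.35 + 2.45x → x* = 37.8008.
The Pigouvian subsidy equals MEB at x*: 10.02 + 1.27×37.8008 = 58.0270.

subsidy = 58.03 per unit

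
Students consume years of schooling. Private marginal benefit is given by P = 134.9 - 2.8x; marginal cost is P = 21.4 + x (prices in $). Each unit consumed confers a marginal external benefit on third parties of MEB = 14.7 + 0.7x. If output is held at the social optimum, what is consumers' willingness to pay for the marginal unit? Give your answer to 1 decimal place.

P = $19.1

Social marginal benefit = demand + MEB = 149.6 - 2.1x.
Set SMB = MC: 149.6 - 2.1x = 21.4 + x → x* = 41.3548.
Consumer price on the demand curve at x*: 134.9 − 2.8×41.3548 = 19.1066.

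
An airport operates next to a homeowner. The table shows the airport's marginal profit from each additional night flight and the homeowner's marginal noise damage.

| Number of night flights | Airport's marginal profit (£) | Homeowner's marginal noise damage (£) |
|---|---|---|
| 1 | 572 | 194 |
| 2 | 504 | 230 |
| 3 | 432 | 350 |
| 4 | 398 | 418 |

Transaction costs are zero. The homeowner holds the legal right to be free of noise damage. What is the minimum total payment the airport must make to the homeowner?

£774

Efficient level: marginal profit ≥ marginal noise damage through level 3, so k* = 3.
With the homeowner holding the right, the airport must at least compensate total damage at k*: 194 + 230 + 350 = 774.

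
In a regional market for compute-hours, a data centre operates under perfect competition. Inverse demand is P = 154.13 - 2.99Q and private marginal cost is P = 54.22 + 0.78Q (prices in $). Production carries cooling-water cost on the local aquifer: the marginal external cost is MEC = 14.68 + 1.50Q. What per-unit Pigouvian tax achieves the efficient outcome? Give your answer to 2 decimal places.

tax = $38.94 per unit

Social marginal cost = private MC + MEC = 68.90 + 2.28Q.
Set SMC = demand: 68.90 + 2.28Q = 154.13 - 2.99Q → Q* = 16.1727.
The Pigouvian tax equals MEC at Q*: 14.68 + 1.50×16.1727 = 38.9391.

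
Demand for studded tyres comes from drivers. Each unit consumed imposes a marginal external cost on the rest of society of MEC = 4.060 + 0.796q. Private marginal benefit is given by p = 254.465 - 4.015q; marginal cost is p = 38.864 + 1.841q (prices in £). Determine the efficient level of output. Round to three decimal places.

q* = 31.801

Social marginal benefit = demand − MEC = 250.405 - 4.811q.
Set SMB = MC: 250.405 - 4.811q = 38.864 + 1.841q → q* = 31.8011.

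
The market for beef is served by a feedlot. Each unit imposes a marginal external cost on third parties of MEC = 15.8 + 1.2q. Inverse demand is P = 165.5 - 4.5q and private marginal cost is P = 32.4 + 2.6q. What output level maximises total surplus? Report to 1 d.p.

q* = 14.1

Social marginal cost = private MC + MEC = 48.2 + 3.8q.
Set SMC = demand: 48.2 + 3.8q = 165.5 - 4.5q → q* = 14.1325.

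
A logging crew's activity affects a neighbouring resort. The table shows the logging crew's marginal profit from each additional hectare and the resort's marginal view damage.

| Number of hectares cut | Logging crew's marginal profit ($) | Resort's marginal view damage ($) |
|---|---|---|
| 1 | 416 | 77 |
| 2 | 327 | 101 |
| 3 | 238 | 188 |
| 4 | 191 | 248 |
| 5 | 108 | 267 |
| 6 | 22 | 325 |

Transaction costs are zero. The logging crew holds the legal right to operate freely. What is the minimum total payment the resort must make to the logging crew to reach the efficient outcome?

Left alone the logging crew would choose level 6 (marginal profit stays positive).
Efficient level: k* = 3 (marginal profit ≥ marginal view damage through 3).
The resort must at least cover the logging crew's forgone profit from cutting 6→3: 191 + 108 + 22 = 321.

$321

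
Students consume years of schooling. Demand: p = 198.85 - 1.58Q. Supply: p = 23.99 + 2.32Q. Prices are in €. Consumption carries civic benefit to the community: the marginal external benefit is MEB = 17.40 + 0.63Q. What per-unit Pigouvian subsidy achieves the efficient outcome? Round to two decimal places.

subsidy = €54.44 per unit

Social marginal benefit = demand + MEB = 216.25 - 0.95Q.
Set SMB = MC: 216.25 - 0.95Q = 23.99 + 2.32Q → Q* = 58.7951.
The Pigouvian subsidy equals MEB at Q*: 17.40 + 0.63×58.7951 = 54.4409.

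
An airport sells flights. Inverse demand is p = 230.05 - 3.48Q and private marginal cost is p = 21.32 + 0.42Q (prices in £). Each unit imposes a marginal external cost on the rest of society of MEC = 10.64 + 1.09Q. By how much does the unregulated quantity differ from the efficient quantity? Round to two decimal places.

13.82 units

Market equilibrium (private): 21.32 + 0.42Q = 230.05 - 3.48Q → Q_m = 53.5205.
Social marginal cost = private MC + MEC = 31.96 + 1.51Q.
Set SMC = demand: 31.96 + 1.51Q = 230.05 - 3.48Q → Q* = 39.6974.
Gap = |53.5205 − 39.6974| = 13.8231.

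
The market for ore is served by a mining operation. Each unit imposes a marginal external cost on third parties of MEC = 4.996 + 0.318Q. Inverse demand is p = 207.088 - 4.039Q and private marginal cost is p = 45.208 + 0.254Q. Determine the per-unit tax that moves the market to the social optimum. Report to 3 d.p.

Social marginal cost = private MC + MEC = 50.204 + 0.572Q.
Set SMC = demand: 50.204 + 0.572Q = 207.088 - 4.039Q → Q* = 34.0239.
The Pigouvian tax equals MEC at Q*: 4.996 + 0.318×34.0239 = 15.8156.

tax = 15.816 per unit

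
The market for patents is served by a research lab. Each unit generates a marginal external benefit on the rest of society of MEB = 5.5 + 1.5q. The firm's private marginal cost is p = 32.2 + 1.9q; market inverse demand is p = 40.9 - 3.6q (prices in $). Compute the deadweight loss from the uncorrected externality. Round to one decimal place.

DWL = $7.7

Market equilibrium (private): 32.2 + 1.9q = 40.9 - 3.6q → q_m = 1.5818.
Social marginal cost = private MC − MEB = 26.7 + 0.4q.
Set SMC = demand: 26.7 + 0.4q = 40.9 - 3.6q → q* = 3.5500.
The welfare-loss triangle has base |q_m − q*| and height MEB(q_m) (the vertical gap between SMC and demand is zero at q* and MEB at q_m).
DWL = ½ × 1.9682 × 7.8727 = 7.7475.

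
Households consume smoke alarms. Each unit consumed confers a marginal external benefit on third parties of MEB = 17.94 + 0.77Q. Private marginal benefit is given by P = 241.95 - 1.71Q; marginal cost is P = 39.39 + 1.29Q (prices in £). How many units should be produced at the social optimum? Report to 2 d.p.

Social marginal benefit = demand + MEB = 259.89 - 0.94Q.
Set SMB = MC: 259.89 - 0.94Q = 39.39 + 1.29Q → Q* = 98.8789.

Q* = 98.88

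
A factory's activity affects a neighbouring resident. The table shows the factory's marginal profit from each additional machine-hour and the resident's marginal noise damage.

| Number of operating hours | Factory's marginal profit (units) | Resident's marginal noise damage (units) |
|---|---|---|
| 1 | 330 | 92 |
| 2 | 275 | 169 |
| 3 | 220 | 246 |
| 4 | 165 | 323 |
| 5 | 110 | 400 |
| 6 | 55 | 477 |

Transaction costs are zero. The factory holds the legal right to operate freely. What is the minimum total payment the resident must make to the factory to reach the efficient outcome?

Left alone the factory would choose level 6 (marginal profit stays positive).
Efficient level: k* = 2 (marginal profit ≥ marginal noise damage through 2).
The resident must at least cover the factory's forgone profit from cutting 6→2: 220 + 165 + 110 + 55 = 550.

550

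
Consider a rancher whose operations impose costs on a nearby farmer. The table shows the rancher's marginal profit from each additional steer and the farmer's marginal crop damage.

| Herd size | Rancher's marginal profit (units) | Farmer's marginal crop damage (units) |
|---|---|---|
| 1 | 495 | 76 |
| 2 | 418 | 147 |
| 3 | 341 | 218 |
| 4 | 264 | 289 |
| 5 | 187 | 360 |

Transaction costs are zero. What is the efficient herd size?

Bargaining reaches the level where marginal profit last exceeds marginal crop damage.
That holds through level 3 (341 ≥ 218) but not at 4 (264 < 289).

3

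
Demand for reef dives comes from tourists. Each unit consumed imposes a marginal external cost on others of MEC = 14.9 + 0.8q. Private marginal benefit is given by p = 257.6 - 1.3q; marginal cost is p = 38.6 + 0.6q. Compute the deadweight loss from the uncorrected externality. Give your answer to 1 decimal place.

DWL = 2124.6

Market equilibrium (private): 38.6 + 0.6q = 257.6 - 1.3q → q_m = 115.2632.
Social marginal benefit = demand − MEC = 242.7 - 2.1q.
Set SMB = MC: 242.7 - 2.1q = 38.6 + 0.6q → q* = 75.5926.
Between q* and q_m the wedge MC − SMB runs linearly from 0 to MEC(q_m), so the loss is a triangle.
DWL = ½ × 39.6706 × 107.1105 = 2124.5689.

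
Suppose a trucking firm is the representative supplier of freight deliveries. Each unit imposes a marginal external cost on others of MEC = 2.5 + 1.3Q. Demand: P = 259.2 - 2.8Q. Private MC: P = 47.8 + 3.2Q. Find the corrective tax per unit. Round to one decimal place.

tax = 39.7 per unit

Social marginal cost = private MC + MEC = 50.3 + 4.5Q.
Set SMC = demand: 50.3 + 4.5Q = 259.2 - 2.8Q → Q* = 28.6164.
The Pigouvian tax equals MEC at Q*: 2.5 + 1.3×28.6164 = 39.7013.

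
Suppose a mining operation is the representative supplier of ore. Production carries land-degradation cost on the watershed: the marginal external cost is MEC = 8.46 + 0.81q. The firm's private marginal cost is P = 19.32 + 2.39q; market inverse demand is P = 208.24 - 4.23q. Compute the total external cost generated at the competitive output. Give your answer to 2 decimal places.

Market equilibrium (private): 19.32 + 2.39q = 208.24 - 4.23q → q_m = 28.5378.
Total external cost = ∫₀^{q_m} (8.46 + 0.81q) dq = 8.46×28.5378 + ½×0.81×28.5378² = 571.2642.

571.26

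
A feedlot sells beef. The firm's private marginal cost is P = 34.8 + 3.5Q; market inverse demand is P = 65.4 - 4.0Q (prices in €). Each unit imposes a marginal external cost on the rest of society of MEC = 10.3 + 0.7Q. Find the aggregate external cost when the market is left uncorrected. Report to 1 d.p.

Market equilibrium (private): 34.8 + 3.5Q = 65.4 - 4.0Q → Q_m = 4.0800.
Total external cost = ∫₀^{Q_m} (10.3 + 0.7Q) dQ = 10.3×4.0800 + ½×0.7×4.0800² = 47.8502.

€47.9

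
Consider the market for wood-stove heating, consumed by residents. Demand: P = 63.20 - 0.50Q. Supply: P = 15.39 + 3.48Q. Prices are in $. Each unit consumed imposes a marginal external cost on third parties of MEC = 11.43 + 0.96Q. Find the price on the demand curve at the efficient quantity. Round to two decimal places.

Social marginal benefit = demand − MEC = 51.77 - 1.46Q.
Set SMB = MC: 51.77 - 1.46Q = 15.39 + 3.48Q → Q* = 7.3644.
Consumer price on the demand curve at Q*: 63.20 − 0.50×7.3644 = 59.5178.

P = $59.52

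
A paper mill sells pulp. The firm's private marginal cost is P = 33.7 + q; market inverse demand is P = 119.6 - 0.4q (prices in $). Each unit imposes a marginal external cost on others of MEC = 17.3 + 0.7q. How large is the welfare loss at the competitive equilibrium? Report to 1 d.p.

Market equilibrium (private): 33.7 + q = 119.6 - 0.4q → q_m = 61.3571.
Social marginal cost = private MC + MEC = 51.0 + 1.7q.
Set SMC = demand: 51.0 + 1.7q = 119.6 - 0.4q → q* = 32.6667.
Between q* and q_m the wedge SMC − demand runs linearly from 0 to MEC(q_m), so the loss is a triangle.
DWL = ½ × 28.6904 × 60.2500 = 864.2983.

DWL = $864.3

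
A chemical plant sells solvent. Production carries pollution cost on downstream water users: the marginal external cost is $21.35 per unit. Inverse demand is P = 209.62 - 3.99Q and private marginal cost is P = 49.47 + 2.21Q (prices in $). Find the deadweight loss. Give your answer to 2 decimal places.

DWL = $36.76

Market equilibrium (private): 49.47 + 2.21Q = 209.62 - 3.99Q → Q_m = 25.8306.
Social marginal cost = private MC + MEC = 70.82 + 2.21Q.
Set SMC = demand: 70.82 + 2.21Q = 209.62 - 3.99Q → Q* = 22.3871.
Height of the DWL triangle at Q_m is SMC(Q_m) − demand(Q_m) = MEC(Q_m) = 21.3500.
DWL = ½ × 3.4435 × 21.3500 = 36.7594.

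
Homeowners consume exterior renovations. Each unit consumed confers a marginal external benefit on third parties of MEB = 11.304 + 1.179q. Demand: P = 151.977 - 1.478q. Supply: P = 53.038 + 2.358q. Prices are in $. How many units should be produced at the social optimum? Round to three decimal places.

q* = 41.492

Social marginal benefit = demand + MEB = 163.281 - 0.299q.
Set SMB = MC: 163.281 - 0.299q = 53.038 + 2.358q → q* = 41.4915.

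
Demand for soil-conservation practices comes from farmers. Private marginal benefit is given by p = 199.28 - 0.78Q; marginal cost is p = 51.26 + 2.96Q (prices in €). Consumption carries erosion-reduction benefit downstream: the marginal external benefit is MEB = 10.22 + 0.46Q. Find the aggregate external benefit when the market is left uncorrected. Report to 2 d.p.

Market equilibrium (private): 51.26 + 2.96Q = 199.28 - 0.78Q → Q_m = 39.5775.
Total external benefit = ∫₀^{Q_m} (10.22 + 0.46Q) dQ = 10.22×39.5775 + ½×0.46×39.5775² = 764.7491.

€764.75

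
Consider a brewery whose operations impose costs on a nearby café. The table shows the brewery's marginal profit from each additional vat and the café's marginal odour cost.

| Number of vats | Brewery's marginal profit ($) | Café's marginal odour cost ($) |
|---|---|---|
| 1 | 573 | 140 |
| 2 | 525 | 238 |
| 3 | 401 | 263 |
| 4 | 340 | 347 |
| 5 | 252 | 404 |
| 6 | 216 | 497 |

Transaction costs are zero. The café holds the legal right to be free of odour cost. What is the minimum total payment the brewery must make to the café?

Efficient level: marginal profit ≥ marginal odour cost through level 3, so k* = 3.
With the café holding the right, the brewery must at least compensate total damage at k*: 140 + 238 + 263 = 641.

$641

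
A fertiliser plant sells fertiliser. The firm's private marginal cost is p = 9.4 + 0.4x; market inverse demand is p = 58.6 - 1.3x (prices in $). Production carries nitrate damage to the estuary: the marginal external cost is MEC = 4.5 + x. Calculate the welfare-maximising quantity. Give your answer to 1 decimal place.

Social marginal cost = private MC + MEC = 13.9 + 1.4x.
Set SMC = demand: 13.9 + 1.4x = 58.6 - 1.3x → x* = 16.5556.

x* = 16.6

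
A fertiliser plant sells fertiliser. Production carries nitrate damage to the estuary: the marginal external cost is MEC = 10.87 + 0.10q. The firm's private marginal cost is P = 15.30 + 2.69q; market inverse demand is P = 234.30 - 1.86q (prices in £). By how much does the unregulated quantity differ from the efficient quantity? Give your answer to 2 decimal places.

Market equilibrium (private): 15.30 + 2.69q = 234.30 - 1.86q → q_m = 48.1319.
Social marginal cost = private MC + MEC = 26.17 + 2.79q.
Set SMC = demand: 26.17 + 2.79q = 234.30 - 1.86q → q* = 44.7591.
Gap = |48.1319 − 44.7591| = 3.3728.

3.37 units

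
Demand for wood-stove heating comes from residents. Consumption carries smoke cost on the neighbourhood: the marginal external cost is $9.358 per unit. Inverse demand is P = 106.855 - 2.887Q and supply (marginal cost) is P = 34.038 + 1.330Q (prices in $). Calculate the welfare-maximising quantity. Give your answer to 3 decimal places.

Q* = 15.048

Social marginal benefit = demand − MEC = 97.497 - 2.887Q.
Set SMB = MC: 97.497 - 2.887Q = 34.038 + 1.330Q → Q* = 15.0484.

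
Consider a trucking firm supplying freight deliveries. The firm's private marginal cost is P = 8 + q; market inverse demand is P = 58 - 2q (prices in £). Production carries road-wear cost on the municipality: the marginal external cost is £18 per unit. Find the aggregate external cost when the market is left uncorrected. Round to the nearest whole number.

Market equilibrium (private): 8 + q = 58 - 2q → q_m = 16.6667.
Total external cost = MEC × q_m = 18 × 16.6667 = 300.0006.

£300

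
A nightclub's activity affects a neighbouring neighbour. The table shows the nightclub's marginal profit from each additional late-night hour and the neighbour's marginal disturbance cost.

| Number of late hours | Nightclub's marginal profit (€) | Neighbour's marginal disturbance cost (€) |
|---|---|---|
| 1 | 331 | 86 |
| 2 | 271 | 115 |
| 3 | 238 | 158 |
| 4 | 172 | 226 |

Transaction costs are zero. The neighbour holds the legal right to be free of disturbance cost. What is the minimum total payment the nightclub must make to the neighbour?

Efficient level: marginal profit ≥ marginal disturbance cost through level 3, so k* = 3.
With the neighbour holding the right, the nightclub must at least compensate total damage at k*: 86 + 115 + 158 = 359.

€359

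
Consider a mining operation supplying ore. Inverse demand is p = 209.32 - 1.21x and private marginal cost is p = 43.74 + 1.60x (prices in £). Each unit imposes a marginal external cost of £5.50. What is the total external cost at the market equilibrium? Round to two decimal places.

£324.09

Market equilibrium (private): 43.74 + 1.60x = 209.32 - 1.21x → x_m = 58.9253.
Total external cost = MEC × x_m = 5.50 × 58.9253 = 324.0892.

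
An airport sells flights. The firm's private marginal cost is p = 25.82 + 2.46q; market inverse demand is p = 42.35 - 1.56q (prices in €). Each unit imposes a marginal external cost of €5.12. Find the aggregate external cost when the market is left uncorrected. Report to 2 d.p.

Market equilibrium (private): 25.82 + 2.46q = 42.35 - 1.56q → q_m = 4.1119.
Total external cost = MEC × q_m = 5.12 × 4.1119 = 21.0529.

€21.05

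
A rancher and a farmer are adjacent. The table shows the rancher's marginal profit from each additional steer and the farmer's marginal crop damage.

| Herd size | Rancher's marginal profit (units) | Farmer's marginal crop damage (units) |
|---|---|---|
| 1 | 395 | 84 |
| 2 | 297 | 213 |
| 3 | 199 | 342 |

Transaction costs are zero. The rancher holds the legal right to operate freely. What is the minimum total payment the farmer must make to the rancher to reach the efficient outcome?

Left alone the rancher would choose level 3 (marginal profit stays positive).
Efficient level: k* = 2 (marginal profit ≥ marginal crop damage through 2).
The farmer must at least cover the rancher's forgone profit from cutting 3→2: 199 = 199.

199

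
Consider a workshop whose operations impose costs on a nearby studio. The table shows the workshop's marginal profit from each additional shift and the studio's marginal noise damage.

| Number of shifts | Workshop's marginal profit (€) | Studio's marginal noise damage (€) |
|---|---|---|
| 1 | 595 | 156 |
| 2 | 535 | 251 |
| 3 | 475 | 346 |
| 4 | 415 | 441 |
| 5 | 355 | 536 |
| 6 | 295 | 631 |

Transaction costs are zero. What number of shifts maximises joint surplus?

Bargaining reaches the level where marginal profit last exceeds marginal noise damage.
That holds through level 3 (475 ≥ 346) but not at 4 (415 < 441).

3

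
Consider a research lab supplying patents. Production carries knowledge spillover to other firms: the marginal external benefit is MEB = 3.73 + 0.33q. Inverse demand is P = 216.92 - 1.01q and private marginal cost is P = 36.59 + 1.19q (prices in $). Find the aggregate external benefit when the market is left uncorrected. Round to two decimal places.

$1414.34

Market equilibrium (private): 36.59 + 1.19q = 216.92 - 1.01q → q_m = 81.9682.
Total external benefit = ∫₀^{q_m} (3.73 + 0.33q) dq = 3.73×81.9682 + ½×0.33×81.9682² = 1414.3410.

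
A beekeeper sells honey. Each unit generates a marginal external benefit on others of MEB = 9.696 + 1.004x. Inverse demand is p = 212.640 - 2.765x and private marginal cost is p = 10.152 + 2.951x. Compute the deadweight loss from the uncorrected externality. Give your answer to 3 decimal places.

Market equilibrium (private): 10.152 + 2.951x = 212.640 - 2.765x → x_m = 35.4248.
Social marginal cost = private MC − MEB = 0.456 + 1.947x.
Set SMC = demand: 0.456 + 1.947x = 212.640 - 2.765x → x* = 45.0306.
The welfare-loss triangle has base |x_m − x*| and height MEB(x_m) (the vertical gap between SMC and demand is zero at x* and MEB at x_m).
DWL = ½ × 9.6058 × 45.2625 = 217.3913.

DWL = 217.391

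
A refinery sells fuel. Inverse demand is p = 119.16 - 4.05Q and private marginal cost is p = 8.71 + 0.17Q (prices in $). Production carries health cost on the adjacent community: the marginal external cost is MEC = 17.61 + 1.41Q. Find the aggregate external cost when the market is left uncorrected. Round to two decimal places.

$943.85

Market equilibrium (private): 8.71 + 0.17Q = 119.16 - 4.05Q → Q_m = 26.1730.
Total external cost = ∫₀^{Q_m} (17.61 + 1.41Q) dQ = 17.61×26.1730 + ½×1.41×26.1730² = 943.8498.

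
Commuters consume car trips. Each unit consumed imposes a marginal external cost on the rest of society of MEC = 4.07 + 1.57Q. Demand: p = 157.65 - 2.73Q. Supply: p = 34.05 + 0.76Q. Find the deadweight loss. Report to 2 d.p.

DWL = 351.86

Market equilibrium (private): 34.05 + 0.76Q = 157.65 - 2.73Q → Q_m = 35.4155.
Social marginal benefit = demand − MEC = 153.58 - 4.30Q.
Set SMB = MC: 153.58 - 4.30Q = 34.05 + 0.76Q → Q* = 23.6225.
Height of the DWL triangle at Q_m is MC(Q_m) − SMB(Q_m) = MEC(Q_m) = 59.6723.
DWL = ½ × 11.7930 × 59.6723 = 351.8577.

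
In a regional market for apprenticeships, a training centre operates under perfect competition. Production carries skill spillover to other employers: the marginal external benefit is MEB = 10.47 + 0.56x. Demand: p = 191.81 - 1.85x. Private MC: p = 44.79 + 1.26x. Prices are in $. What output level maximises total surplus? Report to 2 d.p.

x* = 61.76

Social marginal cost = private MC − MEB = 34.32 + 0.70x.
Set SMC = demand: 34.32 + 0.70x = 191.81 - 1.85x → x* = 61.7608.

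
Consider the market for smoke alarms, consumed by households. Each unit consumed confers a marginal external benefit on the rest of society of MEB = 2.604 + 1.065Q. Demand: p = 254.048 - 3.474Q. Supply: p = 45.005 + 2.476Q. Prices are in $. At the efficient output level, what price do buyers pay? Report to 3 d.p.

Social marginal benefit = demand + MEB = 256.652 - 2.409Q.
Set SMB = MC: 256.652 - 2.409Q = 45.005 + 2.476Q → Q* = 43.3259.
Consumer price on the demand curve at Q*: 254.048 − 3.474×43.3259 = 103.5338.

P = $103.534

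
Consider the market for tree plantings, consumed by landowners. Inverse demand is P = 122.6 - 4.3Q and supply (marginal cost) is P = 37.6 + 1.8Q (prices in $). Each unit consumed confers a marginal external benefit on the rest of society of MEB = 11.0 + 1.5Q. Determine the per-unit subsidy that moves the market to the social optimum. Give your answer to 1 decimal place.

subsidy = $42.3 per unit

Social marginal benefit = demand + MEB = 133.6 - 2.8Q.
Set SMB = MC: 133.6 - 2.8Q = 37.6 + 1.8Q → Q* = 20.8696.
The Pigouvian subsidy equals MEB at Q*: 11.0 + 1.5×20.8696 = 42.3044.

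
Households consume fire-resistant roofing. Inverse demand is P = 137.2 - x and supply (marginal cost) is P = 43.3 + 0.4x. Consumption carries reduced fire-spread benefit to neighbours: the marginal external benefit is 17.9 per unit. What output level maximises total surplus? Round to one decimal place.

x* = 79.9

Social marginal benefit = demand + MEB = 155.1 - x.
Set SMB = MC: 155.1 - x = 43.3 + 0.4x → x* = 79.8571.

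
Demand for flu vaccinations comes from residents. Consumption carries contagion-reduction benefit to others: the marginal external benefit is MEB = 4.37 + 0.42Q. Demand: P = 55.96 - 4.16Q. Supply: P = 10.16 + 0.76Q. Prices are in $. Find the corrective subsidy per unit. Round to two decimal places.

subsidy = $9.05 per unit

Social marginal benefit = demand + MEB = 60.33 - 3.74Q.
Set SMB = MC: 60.33 - 3.74Q = 10.16 + 0.76Q → Q* = 11.1489.
The Pigouvian subsidy equals MEB at Q*: 4.37 + 0.42×11.1489 = 9.0525.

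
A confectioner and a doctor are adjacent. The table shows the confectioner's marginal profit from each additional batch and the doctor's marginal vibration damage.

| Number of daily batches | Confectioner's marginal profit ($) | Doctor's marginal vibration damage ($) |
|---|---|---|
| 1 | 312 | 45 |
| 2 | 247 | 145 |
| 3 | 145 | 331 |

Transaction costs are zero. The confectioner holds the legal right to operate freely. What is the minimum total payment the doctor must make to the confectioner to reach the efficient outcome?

$145

Left alone the confectioner would choose level 3 (marginal profit stays positive).
Efficient level: k* = 2 (marginal profit ≥ marginal vibration damage through 2).
The doctor must at least cover the confectioner's forgone profit from cutting 3→2: 145 = 145.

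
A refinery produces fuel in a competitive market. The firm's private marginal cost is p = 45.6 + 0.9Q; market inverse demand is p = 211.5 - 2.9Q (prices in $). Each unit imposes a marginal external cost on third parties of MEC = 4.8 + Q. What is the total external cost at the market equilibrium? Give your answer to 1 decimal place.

$1162.6

Market equilibrium (private): 45.6 + 0.9Q = 211.5 - 2.9Q → Q_m = 43.6579.
Total external cost = ∫₀^{Q_m} (4.8 + 1.0Q) dQ = 4.8×43.6579 + ½×1.0×43.6579² = 1162.5640.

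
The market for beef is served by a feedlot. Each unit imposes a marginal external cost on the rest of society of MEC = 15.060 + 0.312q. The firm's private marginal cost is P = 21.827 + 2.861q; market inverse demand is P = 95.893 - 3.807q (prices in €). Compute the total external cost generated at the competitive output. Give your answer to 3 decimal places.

€186.529

Market equilibrium (private): 21.827 + 2.861q = 95.893 - 3.807q → q_m = 11.1077.
Total external cost = ∫₀^{q_m} (15.060 + 0.312q) dq = 15.060×11.1077 + ½×0.312×11.1077² = 186.5294.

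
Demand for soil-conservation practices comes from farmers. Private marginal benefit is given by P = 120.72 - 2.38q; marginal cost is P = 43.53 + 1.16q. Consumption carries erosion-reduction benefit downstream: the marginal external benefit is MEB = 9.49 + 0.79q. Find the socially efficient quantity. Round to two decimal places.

q* = 31.52

Social marginal benefit = demand + MEB = 130.21 - 1.59q.
Set SMB = MC: 130.21 - 1.59q = 43.53 + 1.16q → q* = 31.5200.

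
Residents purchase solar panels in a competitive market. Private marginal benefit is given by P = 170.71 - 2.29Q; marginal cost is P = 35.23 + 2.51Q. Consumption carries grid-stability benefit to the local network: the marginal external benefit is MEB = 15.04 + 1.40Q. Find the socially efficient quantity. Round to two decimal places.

Q* = 44.27

Social marginal benefit = demand + MEB = 185.75 - 0.89Q.
Set SMB = MC: 185.75 - 0.89Q = 35.23 + 2.51Q → Q* = 44.2706.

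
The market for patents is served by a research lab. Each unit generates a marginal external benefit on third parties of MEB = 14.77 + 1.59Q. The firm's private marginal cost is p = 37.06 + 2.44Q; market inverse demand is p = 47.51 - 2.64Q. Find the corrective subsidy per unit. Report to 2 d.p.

subsidy = 26.26 per unit

Social marginal cost = private MC − MEB = 22.29 + 0.85Q.
Set SMC = demand: 22.29 + 0.85Q = 47.51 - 2.64Q → Q* = 7.2264.
The Pigouvian subsidy equals MEB at Q*: 14.77 + 1.59×7.2264 = 26.2600.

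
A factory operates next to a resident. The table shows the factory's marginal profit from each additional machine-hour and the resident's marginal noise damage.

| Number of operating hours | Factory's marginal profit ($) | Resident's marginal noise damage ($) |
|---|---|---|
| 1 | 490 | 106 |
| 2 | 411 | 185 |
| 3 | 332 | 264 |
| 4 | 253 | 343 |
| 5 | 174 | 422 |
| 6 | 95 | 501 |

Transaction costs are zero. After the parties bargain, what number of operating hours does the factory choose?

Bargaining reaches the level where marginal profit last exceeds marginal noise damage.
That holds through level 3 (332 ≥ 264) but not at 4 (253 < 343).

3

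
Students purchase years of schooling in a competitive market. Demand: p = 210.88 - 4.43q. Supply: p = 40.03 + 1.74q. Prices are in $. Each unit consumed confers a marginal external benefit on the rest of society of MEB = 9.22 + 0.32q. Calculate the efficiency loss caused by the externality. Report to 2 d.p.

DWL = $27.94

Market equilibrium (private): 40.03 + 1.74q = 210.88 - 4.43q → q_m = 27.6904.
Social marginal benefit = demand + MEB = 220.10 - 4.11q.
Set SMB = MC: 220.10 - 4.11q = 40.03 + 1.74q → q* = 30.7812.
Between q* and q_m the wedge SMB − MC runs linearly from 0 to MEB(q_m), so the loss is a triangle.
DWL = ½ × 3.0908 × 18.0809 = 27.9422.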